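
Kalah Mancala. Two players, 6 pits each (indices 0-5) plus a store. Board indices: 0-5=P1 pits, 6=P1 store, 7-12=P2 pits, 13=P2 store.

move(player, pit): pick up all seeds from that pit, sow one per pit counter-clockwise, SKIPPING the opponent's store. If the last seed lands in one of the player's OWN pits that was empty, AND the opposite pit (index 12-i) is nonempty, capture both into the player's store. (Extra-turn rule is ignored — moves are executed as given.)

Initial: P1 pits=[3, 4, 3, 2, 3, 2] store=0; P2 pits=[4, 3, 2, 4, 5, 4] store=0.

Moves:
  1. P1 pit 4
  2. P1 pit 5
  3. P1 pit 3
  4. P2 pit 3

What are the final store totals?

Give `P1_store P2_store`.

Answer: 9 1

Derivation:
Move 1: P1 pit4 -> P1=[3,4,3,2,0,3](1) P2=[5,3,2,4,5,4](0)
Move 2: P1 pit5 -> P1=[3,4,3,2,0,0](2) P2=[6,4,2,4,5,4](0)
Move 3: P1 pit3 -> P1=[3,4,3,0,1,0](9) P2=[0,4,2,4,5,4](0)
Move 4: P2 pit3 -> P1=[4,4,3,0,1,0](9) P2=[0,4,2,0,6,5](1)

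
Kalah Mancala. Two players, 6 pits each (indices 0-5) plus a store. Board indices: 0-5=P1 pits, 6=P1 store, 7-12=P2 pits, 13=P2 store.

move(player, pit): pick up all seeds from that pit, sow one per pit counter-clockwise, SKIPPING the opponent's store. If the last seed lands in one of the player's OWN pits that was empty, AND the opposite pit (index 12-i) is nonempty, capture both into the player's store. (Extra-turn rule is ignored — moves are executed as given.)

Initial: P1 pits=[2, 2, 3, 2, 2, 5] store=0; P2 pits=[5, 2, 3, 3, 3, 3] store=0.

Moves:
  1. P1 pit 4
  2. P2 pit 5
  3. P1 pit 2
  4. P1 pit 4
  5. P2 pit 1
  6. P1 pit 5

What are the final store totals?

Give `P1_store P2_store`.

Answer: 2 1

Derivation:
Move 1: P1 pit4 -> P1=[2,2,3,2,0,6](1) P2=[5,2,3,3,3,3](0)
Move 2: P2 pit5 -> P1=[3,3,3,2,0,6](1) P2=[5,2,3,3,3,0](1)
Move 3: P1 pit2 -> P1=[3,3,0,3,1,7](1) P2=[5,2,3,3,3,0](1)
Move 4: P1 pit4 -> P1=[3,3,0,3,0,8](1) P2=[5,2,3,3,3,0](1)
Move 5: P2 pit1 -> P1=[3,3,0,3,0,8](1) P2=[5,0,4,4,3,0](1)
Move 6: P1 pit5 -> P1=[4,3,0,3,0,0](2) P2=[6,1,5,5,4,1](1)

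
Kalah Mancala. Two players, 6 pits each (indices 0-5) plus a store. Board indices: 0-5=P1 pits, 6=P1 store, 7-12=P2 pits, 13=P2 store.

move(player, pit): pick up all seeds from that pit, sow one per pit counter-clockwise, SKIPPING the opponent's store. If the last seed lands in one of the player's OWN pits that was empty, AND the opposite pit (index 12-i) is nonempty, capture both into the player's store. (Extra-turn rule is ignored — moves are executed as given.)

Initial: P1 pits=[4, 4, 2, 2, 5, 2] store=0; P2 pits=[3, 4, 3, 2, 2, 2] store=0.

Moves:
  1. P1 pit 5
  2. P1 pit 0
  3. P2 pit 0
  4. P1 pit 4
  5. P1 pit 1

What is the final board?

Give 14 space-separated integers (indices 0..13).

Answer: 0 0 4 4 1 2 3 1 6 5 4 3 2 0

Derivation:
Move 1: P1 pit5 -> P1=[4,4,2,2,5,0](1) P2=[4,4,3,2,2,2](0)
Move 2: P1 pit0 -> P1=[0,5,3,3,6,0](1) P2=[4,4,3,2,2,2](0)
Move 3: P2 pit0 -> P1=[0,5,3,3,6,0](1) P2=[0,5,4,3,3,2](0)
Move 4: P1 pit4 -> P1=[0,5,3,3,0,1](2) P2=[1,6,5,4,3,2](0)
Move 5: P1 pit1 -> P1=[0,0,4,4,1,2](3) P2=[1,6,5,4,3,2](0)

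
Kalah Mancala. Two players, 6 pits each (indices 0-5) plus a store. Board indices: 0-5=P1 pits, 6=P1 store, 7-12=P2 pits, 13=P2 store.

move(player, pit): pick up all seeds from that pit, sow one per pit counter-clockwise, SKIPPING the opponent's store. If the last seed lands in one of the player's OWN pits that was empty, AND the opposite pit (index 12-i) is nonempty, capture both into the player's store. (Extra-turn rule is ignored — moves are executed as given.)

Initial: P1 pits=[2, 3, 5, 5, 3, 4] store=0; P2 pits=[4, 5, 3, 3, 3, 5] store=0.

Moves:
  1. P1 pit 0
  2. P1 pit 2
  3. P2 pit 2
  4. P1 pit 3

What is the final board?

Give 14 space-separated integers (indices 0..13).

Answer: 0 4 0 0 5 6 2 6 7 1 4 4 6 0

Derivation:
Move 1: P1 pit0 -> P1=[0,4,6,5,3,4](0) P2=[4,5,3,3,3,5](0)
Move 2: P1 pit2 -> P1=[0,4,0,6,4,5](1) P2=[5,6,3,3,3,5](0)
Move 3: P2 pit2 -> P1=[0,4,0,6,4,5](1) P2=[5,6,0,4,4,6](0)
Move 4: P1 pit3 -> P1=[0,4,0,0,5,6](2) P2=[6,7,1,4,4,6](0)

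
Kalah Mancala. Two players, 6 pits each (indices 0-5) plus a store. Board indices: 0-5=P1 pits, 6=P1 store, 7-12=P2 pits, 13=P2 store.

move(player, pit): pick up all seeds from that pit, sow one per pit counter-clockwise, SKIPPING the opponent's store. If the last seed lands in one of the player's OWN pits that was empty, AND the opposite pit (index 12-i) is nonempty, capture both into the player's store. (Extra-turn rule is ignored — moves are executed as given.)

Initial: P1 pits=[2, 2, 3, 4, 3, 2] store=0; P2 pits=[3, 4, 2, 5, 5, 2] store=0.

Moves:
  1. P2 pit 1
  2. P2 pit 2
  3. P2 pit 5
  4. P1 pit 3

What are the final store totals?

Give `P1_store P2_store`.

Answer: 1 1

Derivation:
Move 1: P2 pit1 -> P1=[2,2,3,4,3,2](0) P2=[3,0,3,6,6,3](0)
Move 2: P2 pit2 -> P1=[2,2,3,4,3,2](0) P2=[3,0,0,7,7,4](0)
Move 3: P2 pit5 -> P1=[3,3,4,4,3,2](0) P2=[3,0,0,7,7,0](1)
Move 4: P1 pit3 -> P1=[3,3,4,0,4,3](1) P2=[4,0,0,7,7,0](1)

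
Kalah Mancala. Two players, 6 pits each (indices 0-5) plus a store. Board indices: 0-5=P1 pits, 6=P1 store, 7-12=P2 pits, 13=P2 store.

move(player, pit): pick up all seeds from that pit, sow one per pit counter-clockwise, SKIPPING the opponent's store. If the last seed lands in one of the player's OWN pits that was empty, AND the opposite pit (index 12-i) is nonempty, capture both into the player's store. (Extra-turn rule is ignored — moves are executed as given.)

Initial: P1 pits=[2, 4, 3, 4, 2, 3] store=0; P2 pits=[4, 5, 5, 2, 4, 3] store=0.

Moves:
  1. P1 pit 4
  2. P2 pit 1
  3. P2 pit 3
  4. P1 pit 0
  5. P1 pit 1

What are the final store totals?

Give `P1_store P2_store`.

Move 1: P1 pit4 -> P1=[2,4,3,4,0,4](1) P2=[4,5,5,2,4,3](0)
Move 2: P2 pit1 -> P1=[2,4,3,4,0,4](1) P2=[4,0,6,3,5,4](1)
Move 3: P2 pit3 -> P1=[2,4,3,4,0,4](1) P2=[4,0,6,0,6,5](2)
Move 4: P1 pit0 -> P1=[0,5,4,4,0,4](1) P2=[4,0,6,0,6,5](2)
Move 5: P1 pit1 -> P1=[0,0,5,5,1,5](2) P2=[4,0,6,0,6,5](2)

Answer: 2 2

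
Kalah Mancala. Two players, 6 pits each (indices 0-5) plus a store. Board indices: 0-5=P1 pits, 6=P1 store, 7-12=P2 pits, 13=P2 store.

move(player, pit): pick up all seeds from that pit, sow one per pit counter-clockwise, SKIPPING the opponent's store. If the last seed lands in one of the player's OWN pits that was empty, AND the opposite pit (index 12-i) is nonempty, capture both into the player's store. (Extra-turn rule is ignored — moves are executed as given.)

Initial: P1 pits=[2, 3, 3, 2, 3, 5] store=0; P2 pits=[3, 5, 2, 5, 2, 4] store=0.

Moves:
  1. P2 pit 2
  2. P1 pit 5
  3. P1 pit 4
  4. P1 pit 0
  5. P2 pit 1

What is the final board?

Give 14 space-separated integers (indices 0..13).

Answer: 1 4 4 2 0 1 2 5 0 2 8 4 5 1

Derivation:
Move 1: P2 pit2 -> P1=[2,3,3,2,3,5](0) P2=[3,5,0,6,3,4](0)
Move 2: P1 pit5 -> P1=[2,3,3,2,3,0](1) P2=[4,6,1,7,3,4](0)
Move 3: P1 pit4 -> P1=[2,3,3,2,0,1](2) P2=[5,6,1,7,3,4](0)
Move 4: P1 pit0 -> P1=[0,4,4,2,0,1](2) P2=[5,6,1,7,3,4](0)
Move 5: P2 pit1 -> P1=[1,4,4,2,0,1](2) P2=[5,0,2,8,4,5](1)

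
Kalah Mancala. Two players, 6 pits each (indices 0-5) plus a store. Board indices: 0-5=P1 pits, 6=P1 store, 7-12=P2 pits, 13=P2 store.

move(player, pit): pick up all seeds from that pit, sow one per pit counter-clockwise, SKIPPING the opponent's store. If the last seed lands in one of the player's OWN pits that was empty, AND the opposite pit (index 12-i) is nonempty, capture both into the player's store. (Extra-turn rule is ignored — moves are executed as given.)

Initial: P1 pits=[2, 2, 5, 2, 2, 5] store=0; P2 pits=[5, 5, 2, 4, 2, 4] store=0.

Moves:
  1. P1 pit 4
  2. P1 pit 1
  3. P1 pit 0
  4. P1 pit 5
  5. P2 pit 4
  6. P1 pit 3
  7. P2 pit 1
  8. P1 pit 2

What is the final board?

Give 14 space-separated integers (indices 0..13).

Answer: 2 1 0 1 2 2 4 7 1 5 6 1 6 2

Derivation:
Move 1: P1 pit4 -> P1=[2,2,5,2,0,6](1) P2=[5,5,2,4,2,4](0)
Move 2: P1 pit1 -> P1=[2,0,6,3,0,6](1) P2=[5,5,2,4,2,4](0)
Move 3: P1 pit0 -> P1=[0,1,7,3,0,6](1) P2=[5,5,2,4,2,4](0)
Move 4: P1 pit5 -> P1=[0,1,7,3,0,0](2) P2=[6,6,3,5,3,4](0)
Move 5: P2 pit4 -> P1=[1,1,7,3,0,0](2) P2=[6,6,3,5,0,5](1)
Move 6: P1 pit3 -> P1=[1,1,7,0,1,1](3) P2=[6,6,3,5,0,5](1)
Move 7: P2 pit1 -> P1=[2,1,7,0,1,1](3) P2=[6,0,4,6,1,6](2)
Move 8: P1 pit2 -> P1=[2,1,0,1,2,2](4) P2=[7,1,5,6,1,6](2)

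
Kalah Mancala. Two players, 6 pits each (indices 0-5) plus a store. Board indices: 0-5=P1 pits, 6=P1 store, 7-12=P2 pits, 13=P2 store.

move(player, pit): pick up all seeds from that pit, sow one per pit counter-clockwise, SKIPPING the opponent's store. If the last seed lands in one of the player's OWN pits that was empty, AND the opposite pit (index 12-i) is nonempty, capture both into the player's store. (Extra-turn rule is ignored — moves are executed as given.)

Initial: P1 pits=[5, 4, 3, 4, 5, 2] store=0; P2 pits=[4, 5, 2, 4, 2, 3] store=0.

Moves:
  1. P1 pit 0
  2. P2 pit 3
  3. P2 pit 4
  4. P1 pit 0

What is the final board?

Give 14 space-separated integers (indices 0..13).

Move 1: P1 pit0 -> P1=[0,5,4,5,6,3](0) P2=[4,5,2,4,2,3](0)
Move 2: P2 pit3 -> P1=[1,5,4,5,6,3](0) P2=[4,5,2,0,3,4](1)
Move 3: P2 pit4 -> P1=[2,5,4,5,6,3](0) P2=[4,5,2,0,0,5](2)
Move 4: P1 pit0 -> P1=[0,6,5,5,6,3](0) P2=[4,5,2,0,0,5](2)

Answer: 0 6 5 5 6 3 0 4 5 2 0 0 5 2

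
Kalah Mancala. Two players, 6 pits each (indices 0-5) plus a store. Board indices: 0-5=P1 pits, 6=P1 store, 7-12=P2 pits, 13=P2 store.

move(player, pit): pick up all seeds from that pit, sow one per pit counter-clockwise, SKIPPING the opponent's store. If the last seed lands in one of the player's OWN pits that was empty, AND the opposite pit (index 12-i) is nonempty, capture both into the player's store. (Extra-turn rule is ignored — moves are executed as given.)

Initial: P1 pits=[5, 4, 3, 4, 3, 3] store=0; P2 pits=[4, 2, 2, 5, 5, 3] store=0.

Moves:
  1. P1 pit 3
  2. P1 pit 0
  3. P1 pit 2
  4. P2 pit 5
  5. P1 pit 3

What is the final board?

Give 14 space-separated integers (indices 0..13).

Move 1: P1 pit3 -> P1=[5,4,3,0,4,4](1) P2=[5,2,2,5,5,3](0)
Move 2: P1 pit0 -> P1=[0,5,4,1,5,5](1) P2=[5,2,2,5,5,3](0)
Move 3: P1 pit2 -> P1=[0,5,0,2,6,6](2) P2=[5,2,2,5,5,3](0)
Move 4: P2 pit5 -> P1=[1,6,0,2,6,6](2) P2=[5,2,2,5,5,0](1)
Move 5: P1 pit3 -> P1=[1,6,0,0,7,7](2) P2=[5,2,2,5,5,0](1)

Answer: 1 6 0 0 7 7 2 5 2 2 5 5 0 1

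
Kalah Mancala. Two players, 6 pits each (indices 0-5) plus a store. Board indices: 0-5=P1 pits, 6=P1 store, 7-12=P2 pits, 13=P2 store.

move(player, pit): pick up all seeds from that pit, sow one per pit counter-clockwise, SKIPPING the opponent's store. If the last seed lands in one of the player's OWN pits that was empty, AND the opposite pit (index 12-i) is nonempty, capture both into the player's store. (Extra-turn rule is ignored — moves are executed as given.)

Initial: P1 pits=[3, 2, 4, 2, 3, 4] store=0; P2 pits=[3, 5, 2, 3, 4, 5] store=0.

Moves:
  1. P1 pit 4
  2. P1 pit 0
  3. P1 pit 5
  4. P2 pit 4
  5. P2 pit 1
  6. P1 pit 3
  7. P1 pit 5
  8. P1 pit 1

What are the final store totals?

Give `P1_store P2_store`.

Move 1: P1 pit4 -> P1=[3,2,4,2,0,5](1) P2=[4,5,2,3,4,5](0)
Move 2: P1 pit0 -> P1=[0,3,5,3,0,5](1) P2=[4,5,2,3,4,5](0)
Move 3: P1 pit5 -> P1=[0,3,5,3,0,0](2) P2=[5,6,3,4,4,5](0)
Move 4: P2 pit4 -> P1=[1,4,5,3,0,0](2) P2=[5,6,3,4,0,6](1)
Move 5: P2 pit1 -> P1=[2,4,5,3,0,0](2) P2=[5,0,4,5,1,7](2)
Move 6: P1 pit3 -> P1=[2,4,5,0,1,1](3) P2=[5,0,4,5,1,7](2)
Move 7: P1 pit5 -> P1=[2,4,5,0,1,0](4) P2=[5,0,4,5,1,7](2)
Move 8: P1 pit1 -> P1=[2,0,6,1,2,0](10) P2=[0,0,4,5,1,7](2)

Answer: 10 2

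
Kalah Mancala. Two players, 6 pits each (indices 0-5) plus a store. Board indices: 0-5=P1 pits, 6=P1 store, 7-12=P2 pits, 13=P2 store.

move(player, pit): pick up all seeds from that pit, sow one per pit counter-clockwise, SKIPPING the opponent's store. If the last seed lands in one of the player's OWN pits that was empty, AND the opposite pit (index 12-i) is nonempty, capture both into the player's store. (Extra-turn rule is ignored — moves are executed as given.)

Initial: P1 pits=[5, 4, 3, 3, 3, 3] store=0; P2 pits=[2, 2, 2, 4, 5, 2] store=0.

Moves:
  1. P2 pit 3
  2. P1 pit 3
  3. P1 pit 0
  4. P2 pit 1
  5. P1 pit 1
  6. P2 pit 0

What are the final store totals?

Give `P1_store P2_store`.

Answer: 3 6

Derivation:
Move 1: P2 pit3 -> P1=[6,4,3,3,3,3](0) P2=[2,2,2,0,6,3](1)
Move 2: P1 pit3 -> P1=[6,4,3,0,4,4](1) P2=[2,2,2,0,6,3](1)
Move 3: P1 pit0 -> P1=[0,5,4,1,5,5](2) P2=[2,2,2,0,6,3](1)
Move 4: P2 pit1 -> P1=[0,5,0,1,5,5](2) P2=[2,0,3,0,6,3](6)
Move 5: P1 pit1 -> P1=[0,0,1,2,6,6](3) P2=[2,0,3,0,6,3](6)
Move 6: P2 pit0 -> P1=[0,0,1,2,6,6](3) P2=[0,1,4,0,6,3](6)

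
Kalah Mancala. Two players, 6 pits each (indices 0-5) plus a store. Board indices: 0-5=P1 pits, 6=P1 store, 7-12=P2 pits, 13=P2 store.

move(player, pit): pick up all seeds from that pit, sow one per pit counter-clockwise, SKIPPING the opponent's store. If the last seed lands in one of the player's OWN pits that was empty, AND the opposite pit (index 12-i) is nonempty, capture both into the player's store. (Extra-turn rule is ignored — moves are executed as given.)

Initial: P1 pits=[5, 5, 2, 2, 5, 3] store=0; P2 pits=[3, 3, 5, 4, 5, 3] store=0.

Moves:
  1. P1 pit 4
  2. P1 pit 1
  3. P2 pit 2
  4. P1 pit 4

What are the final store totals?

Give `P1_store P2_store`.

Move 1: P1 pit4 -> P1=[5,5,2,2,0,4](1) P2=[4,4,6,4,5,3](0)
Move 2: P1 pit1 -> P1=[5,0,3,3,1,5](2) P2=[4,4,6,4,5,3](0)
Move 3: P2 pit2 -> P1=[6,1,3,3,1,5](2) P2=[4,4,0,5,6,4](1)
Move 4: P1 pit4 -> P1=[6,1,3,3,0,6](2) P2=[4,4,0,5,6,4](1)

Answer: 2 1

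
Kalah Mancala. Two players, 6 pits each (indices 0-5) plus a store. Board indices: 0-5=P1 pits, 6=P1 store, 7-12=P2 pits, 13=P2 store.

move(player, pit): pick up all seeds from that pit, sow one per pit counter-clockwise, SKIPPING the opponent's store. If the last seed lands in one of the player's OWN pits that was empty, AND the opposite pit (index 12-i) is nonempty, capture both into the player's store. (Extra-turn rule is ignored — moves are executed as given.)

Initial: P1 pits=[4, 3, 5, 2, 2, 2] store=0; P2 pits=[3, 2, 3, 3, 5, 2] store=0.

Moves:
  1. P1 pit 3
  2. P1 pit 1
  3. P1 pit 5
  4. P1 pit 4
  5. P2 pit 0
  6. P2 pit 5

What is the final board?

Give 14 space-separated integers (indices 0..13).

Move 1: P1 pit3 -> P1=[4,3,5,0,3,3](0) P2=[3,2,3,3,5,2](0)
Move 2: P1 pit1 -> P1=[4,0,6,1,4,3](0) P2=[3,2,3,3,5,2](0)
Move 3: P1 pit5 -> P1=[4,0,6,1,4,0](1) P2=[4,3,3,3,5,2](0)
Move 4: P1 pit4 -> P1=[4,0,6,1,0,1](2) P2=[5,4,3,3,5,2](0)
Move 5: P2 pit0 -> P1=[4,0,6,1,0,1](2) P2=[0,5,4,4,6,3](0)
Move 6: P2 pit5 -> P1=[5,1,6,1,0,1](2) P2=[0,5,4,4,6,0](1)

Answer: 5 1 6 1 0 1 2 0 5 4 4 6 0 1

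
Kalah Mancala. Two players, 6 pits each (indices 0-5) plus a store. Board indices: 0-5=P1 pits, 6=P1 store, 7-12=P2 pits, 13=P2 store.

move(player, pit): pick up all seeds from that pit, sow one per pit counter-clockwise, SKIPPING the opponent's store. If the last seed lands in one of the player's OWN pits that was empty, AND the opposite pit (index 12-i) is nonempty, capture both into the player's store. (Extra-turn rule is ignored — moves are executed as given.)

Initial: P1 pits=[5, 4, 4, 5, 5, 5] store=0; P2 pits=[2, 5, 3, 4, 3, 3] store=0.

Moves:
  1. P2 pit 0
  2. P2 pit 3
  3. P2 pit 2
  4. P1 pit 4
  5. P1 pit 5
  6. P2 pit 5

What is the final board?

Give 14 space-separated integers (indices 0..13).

Answer: 7 5 5 6 0 0 2 2 8 2 2 6 0 3

Derivation:
Move 1: P2 pit0 -> P1=[5,4,4,5,5,5](0) P2=[0,6,4,4,3,3](0)
Move 2: P2 pit3 -> P1=[6,4,4,5,5,5](0) P2=[0,6,4,0,4,4](1)
Move 3: P2 pit2 -> P1=[6,4,4,5,5,5](0) P2=[0,6,0,1,5,5](2)
Move 4: P1 pit4 -> P1=[6,4,4,5,0,6](1) P2=[1,7,1,1,5,5](2)
Move 5: P1 pit5 -> P1=[6,4,4,5,0,0](2) P2=[2,8,2,2,6,5](2)
Move 6: P2 pit5 -> P1=[7,5,5,6,0,0](2) P2=[2,8,2,2,6,0](3)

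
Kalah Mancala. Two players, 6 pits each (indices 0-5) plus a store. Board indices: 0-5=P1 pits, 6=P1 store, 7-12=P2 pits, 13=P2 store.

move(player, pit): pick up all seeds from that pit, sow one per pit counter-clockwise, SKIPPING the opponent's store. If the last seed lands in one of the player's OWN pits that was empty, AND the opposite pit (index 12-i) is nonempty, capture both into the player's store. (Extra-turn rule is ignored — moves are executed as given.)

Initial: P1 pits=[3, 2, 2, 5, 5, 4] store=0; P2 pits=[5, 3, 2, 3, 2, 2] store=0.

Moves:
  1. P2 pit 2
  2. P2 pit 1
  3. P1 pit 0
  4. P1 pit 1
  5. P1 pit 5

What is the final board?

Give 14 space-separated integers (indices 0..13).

Answer: 0 0 4 7 6 0 1 6 1 2 5 4 2 0

Derivation:
Move 1: P2 pit2 -> P1=[3,2,2,5,5,4](0) P2=[5,3,0,4,3,2](0)
Move 2: P2 pit1 -> P1=[3,2,2,5,5,4](0) P2=[5,0,1,5,4,2](0)
Move 3: P1 pit0 -> P1=[0,3,3,6,5,4](0) P2=[5,0,1,5,4,2](0)
Move 4: P1 pit1 -> P1=[0,0,4,7,6,4](0) P2=[5,0,1,5,4,2](0)
Move 5: P1 pit5 -> P1=[0,0,4,7,6,0](1) P2=[6,1,2,5,4,2](0)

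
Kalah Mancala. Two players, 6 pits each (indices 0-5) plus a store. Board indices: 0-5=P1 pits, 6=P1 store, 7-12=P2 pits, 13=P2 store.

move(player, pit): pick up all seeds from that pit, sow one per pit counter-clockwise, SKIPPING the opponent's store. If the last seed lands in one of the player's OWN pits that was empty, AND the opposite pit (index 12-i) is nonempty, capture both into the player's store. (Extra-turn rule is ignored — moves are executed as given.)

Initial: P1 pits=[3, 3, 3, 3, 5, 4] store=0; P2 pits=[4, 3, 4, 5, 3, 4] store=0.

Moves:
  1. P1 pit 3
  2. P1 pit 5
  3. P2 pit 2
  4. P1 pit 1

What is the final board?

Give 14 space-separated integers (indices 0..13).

Answer: 4 0 4 1 7 0 2 5 4 0 7 4 5 1

Derivation:
Move 1: P1 pit3 -> P1=[3,3,3,0,6,5](1) P2=[4,3,4,5,3,4](0)
Move 2: P1 pit5 -> P1=[3,3,3,0,6,0](2) P2=[5,4,5,6,3,4](0)
Move 3: P2 pit2 -> P1=[4,3,3,0,6,0](2) P2=[5,4,0,7,4,5](1)
Move 4: P1 pit1 -> P1=[4,0,4,1,7,0](2) P2=[5,4,0,7,4,5](1)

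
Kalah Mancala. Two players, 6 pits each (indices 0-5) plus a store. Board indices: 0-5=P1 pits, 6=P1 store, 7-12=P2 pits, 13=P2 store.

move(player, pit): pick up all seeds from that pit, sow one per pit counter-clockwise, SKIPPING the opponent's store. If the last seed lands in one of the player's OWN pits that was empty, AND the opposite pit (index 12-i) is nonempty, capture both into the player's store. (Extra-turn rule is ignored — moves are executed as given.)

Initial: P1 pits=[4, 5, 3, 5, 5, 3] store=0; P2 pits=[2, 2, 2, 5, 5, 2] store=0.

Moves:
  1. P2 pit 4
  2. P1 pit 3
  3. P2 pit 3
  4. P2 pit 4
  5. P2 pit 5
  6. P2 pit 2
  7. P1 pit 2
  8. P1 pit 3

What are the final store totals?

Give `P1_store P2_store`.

Move 1: P2 pit4 -> P1=[5,6,4,5,5,3](0) P2=[2,2,2,5,0,3](1)
Move 2: P1 pit3 -> P1=[5,6,4,0,6,4](1) P2=[3,3,2,5,0,3](1)
Move 3: P2 pit3 -> P1=[6,7,4,0,6,4](1) P2=[3,3,2,0,1,4](2)
Move 4: P2 pit4 -> P1=[6,7,4,0,6,4](1) P2=[3,3,2,0,0,5](2)
Move 5: P2 pit5 -> P1=[7,8,5,1,6,4](1) P2=[3,3,2,0,0,0](3)
Move 6: P2 pit2 -> P1=[7,0,5,1,6,4](1) P2=[3,3,0,1,0,0](12)
Move 7: P1 pit2 -> P1=[7,0,0,2,7,5](2) P2=[4,3,0,1,0,0](12)
Move 8: P1 pit3 -> P1=[7,0,0,0,8,6](2) P2=[4,3,0,1,0,0](12)

Answer: 2 12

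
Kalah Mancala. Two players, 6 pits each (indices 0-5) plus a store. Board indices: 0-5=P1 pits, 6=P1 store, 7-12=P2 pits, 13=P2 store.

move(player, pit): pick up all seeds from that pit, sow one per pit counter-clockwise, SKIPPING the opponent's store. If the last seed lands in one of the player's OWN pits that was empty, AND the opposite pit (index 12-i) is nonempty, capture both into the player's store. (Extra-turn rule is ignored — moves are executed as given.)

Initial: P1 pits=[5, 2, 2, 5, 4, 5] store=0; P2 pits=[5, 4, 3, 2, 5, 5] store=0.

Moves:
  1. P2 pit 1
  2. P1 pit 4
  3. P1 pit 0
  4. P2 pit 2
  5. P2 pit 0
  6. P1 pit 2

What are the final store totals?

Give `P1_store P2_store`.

Answer: 1 2

Derivation:
Move 1: P2 pit1 -> P1=[5,2,2,5,4,5](0) P2=[5,0,4,3,6,6](0)
Move 2: P1 pit4 -> P1=[5,2,2,5,0,6](1) P2=[6,1,4,3,6,6](0)
Move 3: P1 pit0 -> P1=[0,3,3,6,1,7](1) P2=[6,1,4,3,6,6](0)
Move 4: P2 pit2 -> P1=[0,3,3,6,1,7](1) P2=[6,1,0,4,7,7](1)
Move 5: P2 pit0 -> P1=[0,3,3,6,1,7](1) P2=[0,2,1,5,8,8](2)
Move 6: P1 pit2 -> P1=[0,3,0,7,2,8](1) P2=[0,2,1,5,8,8](2)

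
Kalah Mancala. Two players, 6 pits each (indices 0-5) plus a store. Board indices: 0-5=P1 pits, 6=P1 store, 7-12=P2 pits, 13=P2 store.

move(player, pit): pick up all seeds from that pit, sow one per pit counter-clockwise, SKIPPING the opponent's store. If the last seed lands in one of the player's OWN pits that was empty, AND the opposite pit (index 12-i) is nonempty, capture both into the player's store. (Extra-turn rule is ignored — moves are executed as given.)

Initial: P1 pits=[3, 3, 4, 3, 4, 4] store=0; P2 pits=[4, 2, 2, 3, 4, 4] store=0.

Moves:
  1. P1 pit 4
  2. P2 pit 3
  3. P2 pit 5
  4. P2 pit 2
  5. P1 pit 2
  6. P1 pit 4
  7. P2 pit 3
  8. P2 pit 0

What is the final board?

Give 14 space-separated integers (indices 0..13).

Answer: 4 4 0 5 0 7 2 0 4 1 1 8 1 3

Derivation:
Move 1: P1 pit4 -> P1=[3,3,4,3,0,5](1) P2=[5,3,2,3,4,4](0)
Move 2: P2 pit3 -> P1=[3,3,4,3,0,5](1) P2=[5,3,2,0,5,5](1)
Move 3: P2 pit5 -> P1=[4,4,5,4,0,5](1) P2=[5,3,2,0,5,0](2)
Move 4: P2 pit2 -> P1=[4,4,5,4,0,5](1) P2=[5,3,0,1,6,0](2)
Move 5: P1 pit2 -> P1=[4,4,0,5,1,6](2) P2=[6,3,0,1,6,0](2)
Move 6: P1 pit4 -> P1=[4,4,0,5,0,7](2) P2=[6,3,0,1,6,0](2)
Move 7: P2 pit3 -> P1=[4,4,0,5,0,7](2) P2=[6,3,0,0,7,0](2)
Move 8: P2 pit0 -> P1=[4,4,0,5,0,7](2) P2=[0,4,1,1,8,1](3)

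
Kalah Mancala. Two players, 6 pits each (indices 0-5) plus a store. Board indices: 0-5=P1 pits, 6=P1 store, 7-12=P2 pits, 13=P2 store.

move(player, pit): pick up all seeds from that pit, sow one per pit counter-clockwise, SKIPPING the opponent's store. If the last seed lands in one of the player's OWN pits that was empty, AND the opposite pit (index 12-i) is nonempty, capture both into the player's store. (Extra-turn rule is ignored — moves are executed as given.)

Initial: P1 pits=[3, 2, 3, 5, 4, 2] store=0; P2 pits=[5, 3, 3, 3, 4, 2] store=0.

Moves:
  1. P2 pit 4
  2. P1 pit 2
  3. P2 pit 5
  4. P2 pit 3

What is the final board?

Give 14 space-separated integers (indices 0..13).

Answer: 5 4 0 6 5 3 0 5 3 3 0 1 1 3

Derivation:
Move 1: P2 pit4 -> P1=[4,3,3,5,4,2](0) P2=[5,3,3,3,0,3](1)
Move 2: P1 pit2 -> P1=[4,3,0,6,5,3](0) P2=[5,3,3,3,0,3](1)
Move 3: P2 pit5 -> P1=[5,4,0,6,5,3](0) P2=[5,3,3,3,0,0](2)
Move 4: P2 pit3 -> P1=[5,4,0,6,5,3](0) P2=[5,3,3,0,1,1](3)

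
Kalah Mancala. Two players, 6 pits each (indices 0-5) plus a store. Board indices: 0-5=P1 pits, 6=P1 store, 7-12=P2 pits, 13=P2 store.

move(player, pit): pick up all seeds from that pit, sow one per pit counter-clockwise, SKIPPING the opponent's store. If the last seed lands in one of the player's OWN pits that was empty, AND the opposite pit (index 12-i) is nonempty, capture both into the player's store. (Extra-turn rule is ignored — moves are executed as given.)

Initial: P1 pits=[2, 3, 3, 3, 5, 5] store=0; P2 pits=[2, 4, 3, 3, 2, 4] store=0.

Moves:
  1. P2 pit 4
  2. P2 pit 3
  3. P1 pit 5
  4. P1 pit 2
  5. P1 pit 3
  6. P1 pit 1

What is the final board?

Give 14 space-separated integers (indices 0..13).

Move 1: P2 pit4 -> P1=[2,3,3,3,5,5](0) P2=[2,4,3,3,0,5](1)
Move 2: P2 pit3 -> P1=[2,3,3,3,5,5](0) P2=[2,4,3,0,1,6](2)
Move 3: P1 pit5 -> P1=[2,3,3,3,5,0](1) P2=[3,5,4,1,1,6](2)
Move 4: P1 pit2 -> P1=[2,3,0,4,6,0](5) P2=[0,5,4,1,1,6](2)
Move 5: P1 pit3 -> P1=[2,3,0,0,7,1](6) P2=[1,5,4,1,1,6](2)
Move 6: P1 pit1 -> P1=[2,0,1,1,8,1](6) P2=[1,5,4,1,1,6](2)

Answer: 2 0 1 1 8 1 6 1 5 4 1 1 6 2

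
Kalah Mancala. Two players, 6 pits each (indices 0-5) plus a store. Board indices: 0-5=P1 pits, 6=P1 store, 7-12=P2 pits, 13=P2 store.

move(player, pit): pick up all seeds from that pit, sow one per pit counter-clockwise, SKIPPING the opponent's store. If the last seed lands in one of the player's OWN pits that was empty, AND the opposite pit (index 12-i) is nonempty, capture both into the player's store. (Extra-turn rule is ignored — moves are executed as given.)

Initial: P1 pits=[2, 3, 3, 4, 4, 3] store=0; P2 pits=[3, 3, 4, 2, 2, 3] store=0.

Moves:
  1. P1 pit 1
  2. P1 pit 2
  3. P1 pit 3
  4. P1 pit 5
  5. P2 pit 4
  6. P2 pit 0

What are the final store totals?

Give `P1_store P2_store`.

Answer: 3 1

Derivation:
Move 1: P1 pit1 -> P1=[2,0,4,5,5,3](0) P2=[3,3,4,2,2,3](0)
Move 2: P1 pit2 -> P1=[2,0,0,6,6,4](1) P2=[3,3,4,2,2,3](0)
Move 3: P1 pit3 -> P1=[2,0,0,0,7,5](2) P2=[4,4,5,2,2,3](0)
Move 4: P1 pit5 -> P1=[2,0,0,0,7,0](3) P2=[5,5,6,3,2,3](0)
Move 5: P2 pit4 -> P1=[2,0,0,0,7,0](3) P2=[5,5,6,3,0,4](1)
Move 6: P2 pit0 -> P1=[2,0,0,0,7,0](3) P2=[0,6,7,4,1,5](1)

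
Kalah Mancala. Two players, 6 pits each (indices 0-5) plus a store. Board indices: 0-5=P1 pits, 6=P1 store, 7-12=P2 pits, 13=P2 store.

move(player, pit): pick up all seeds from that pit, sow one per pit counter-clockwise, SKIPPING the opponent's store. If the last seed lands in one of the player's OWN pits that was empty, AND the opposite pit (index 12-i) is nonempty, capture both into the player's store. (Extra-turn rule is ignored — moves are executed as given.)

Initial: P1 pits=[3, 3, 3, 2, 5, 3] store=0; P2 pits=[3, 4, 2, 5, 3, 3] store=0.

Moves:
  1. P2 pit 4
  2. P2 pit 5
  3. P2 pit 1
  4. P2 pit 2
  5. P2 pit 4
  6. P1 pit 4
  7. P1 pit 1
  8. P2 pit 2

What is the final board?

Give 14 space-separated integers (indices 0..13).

Answer: 0 0 5 3 1 5 1 4 1 0 8 0 2 9

Derivation:
Move 1: P2 pit4 -> P1=[4,3,3,2,5,3](0) P2=[3,4,2,5,0,4](1)
Move 2: P2 pit5 -> P1=[5,4,4,2,5,3](0) P2=[3,4,2,5,0,0](2)
Move 3: P2 pit1 -> P1=[0,4,4,2,5,3](0) P2=[3,0,3,6,1,0](8)
Move 4: P2 pit2 -> P1=[0,4,4,2,5,3](0) P2=[3,0,0,7,2,1](8)
Move 5: P2 pit4 -> P1=[0,4,4,2,5,3](0) P2=[3,0,0,7,0,2](9)
Move 6: P1 pit4 -> P1=[0,4,4,2,0,4](1) P2=[4,1,1,7,0,2](9)
Move 7: P1 pit1 -> P1=[0,0,5,3,1,5](1) P2=[4,1,1,7,0,2](9)
Move 8: P2 pit2 -> P1=[0,0,5,3,1,5](1) P2=[4,1,0,8,0,2](9)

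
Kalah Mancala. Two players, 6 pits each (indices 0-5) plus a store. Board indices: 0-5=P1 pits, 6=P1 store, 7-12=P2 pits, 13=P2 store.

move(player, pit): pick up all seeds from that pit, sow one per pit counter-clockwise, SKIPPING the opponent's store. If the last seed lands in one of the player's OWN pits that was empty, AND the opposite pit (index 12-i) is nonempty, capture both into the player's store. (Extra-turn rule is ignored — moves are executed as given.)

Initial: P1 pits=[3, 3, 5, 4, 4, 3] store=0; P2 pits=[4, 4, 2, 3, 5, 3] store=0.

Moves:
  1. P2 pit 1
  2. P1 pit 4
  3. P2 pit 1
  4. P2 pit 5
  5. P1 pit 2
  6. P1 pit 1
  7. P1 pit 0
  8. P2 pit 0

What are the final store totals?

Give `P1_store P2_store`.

Move 1: P2 pit1 -> P1=[3,3,5,4,4,3](0) P2=[4,0,3,4,6,4](0)
Move 2: P1 pit4 -> P1=[3,3,5,4,0,4](1) P2=[5,1,3,4,6,4](0)
Move 3: P2 pit1 -> P1=[3,3,5,4,0,4](1) P2=[5,0,4,4,6,4](0)
Move 4: P2 pit5 -> P1=[4,4,6,4,0,4](1) P2=[5,0,4,4,6,0](1)
Move 5: P1 pit2 -> P1=[4,4,0,5,1,5](2) P2=[6,1,4,4,6,0](1)
Move 6: P1 pit1 -> P1=[4,0,1,6,2,6](2) P2=[6,1,4,4,6,0](1)
Move 7: P1 pit0 -> P1=[0,1,2,7,3,6](2) P2=[6,1,4,4,6,0](1)
Move 8: P2 pit0 -> P1=[0,1,2,7,3,6](2) P2=[0,2,5,5,7,1](2)

Answer: 2 2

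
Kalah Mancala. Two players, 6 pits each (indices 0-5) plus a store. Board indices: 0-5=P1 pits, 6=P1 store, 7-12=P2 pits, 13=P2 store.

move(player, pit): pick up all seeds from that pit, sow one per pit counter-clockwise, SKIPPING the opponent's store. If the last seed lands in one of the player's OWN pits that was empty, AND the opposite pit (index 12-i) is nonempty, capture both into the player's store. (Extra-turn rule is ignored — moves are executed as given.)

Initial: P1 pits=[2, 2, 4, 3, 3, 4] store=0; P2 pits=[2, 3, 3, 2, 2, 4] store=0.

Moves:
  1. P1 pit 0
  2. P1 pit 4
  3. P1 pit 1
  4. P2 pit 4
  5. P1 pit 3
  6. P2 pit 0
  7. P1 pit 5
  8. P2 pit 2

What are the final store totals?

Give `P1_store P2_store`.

Move 1: P1 pit0 -> P1=[0,3,5,3,3,4](0) P2=[2,3,3,2,2,4](0)
Move 2: P1 pit4 -> P1=[0,3,5,3,0,5](1) P2=[3,3,3,2,2,4](0)
Move 3: P1 pit1 -> P1=[0,0,6,4,0,5](5) P2=[3,0,3,2,2,4](0)
Move 4: P2 pit4 -> P1=[0,0,6,4,0,5](5) P2=[3,0,3,2,0,5](1)
Move 5: P1 pit3 -> P1=[0,0,6,0,1,6](6) P2=[4,0,3,2,0,5](1)
Move 6: P2 pit0 -> P1=[0,0,6,0,1,6](6) P2=[0,1,4,3,1,5](1)
Move 7: P1 pit5 -> P1=[0,0,6,0,1,0](7) P2=[1,2,5,4,2,5](1)
Move 8: P2 pit2 -> P1=[1,0,6,0,1,0](7) P2=[1,2,0,5,3,6](2)

Answer: 7 2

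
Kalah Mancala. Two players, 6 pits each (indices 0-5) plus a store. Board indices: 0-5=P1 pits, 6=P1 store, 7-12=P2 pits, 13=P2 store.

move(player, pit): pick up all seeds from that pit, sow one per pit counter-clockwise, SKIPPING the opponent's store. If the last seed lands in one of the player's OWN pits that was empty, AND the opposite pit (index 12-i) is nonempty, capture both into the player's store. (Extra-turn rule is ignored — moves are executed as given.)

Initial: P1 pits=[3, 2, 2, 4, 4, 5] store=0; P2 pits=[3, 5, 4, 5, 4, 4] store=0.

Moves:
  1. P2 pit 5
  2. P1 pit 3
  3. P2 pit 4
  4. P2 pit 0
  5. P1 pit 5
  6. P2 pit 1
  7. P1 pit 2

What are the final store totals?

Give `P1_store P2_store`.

Move 1: P2 pit5 -> P1=[4,3,3,4,4,5](0) P2=[3,5,4,5,4,0](1)
Move 2: P1 pit3 -> P1=[4,3,3,0,5,6](1) P2=[4,5,4,5,4,0](1)
Move 3: P2 pit4 -> P1=[5,4,3,0,5,6](1) P2=[4,5,4,5,0,1](2)
Move 4: P2 pit0 -> P1=[5,0,3,0,5,6](1) P2=[0,6,5,6,0,1](7)
Move 5: P1 pit5 -> P1=[5,0,3,0,5,0](2) P2=[1,7,6,7,1,1](7)
Move 6: P2 pit1 -> P1=[6,1,3,0,5,0](2) P2=[1,0,7,8,2,2](8)
Move 7: P1 pit2 -> P1=[6,1,0,1,6,0](4) P2=[0,0,7,8,2,2](8)

Answer: 4 8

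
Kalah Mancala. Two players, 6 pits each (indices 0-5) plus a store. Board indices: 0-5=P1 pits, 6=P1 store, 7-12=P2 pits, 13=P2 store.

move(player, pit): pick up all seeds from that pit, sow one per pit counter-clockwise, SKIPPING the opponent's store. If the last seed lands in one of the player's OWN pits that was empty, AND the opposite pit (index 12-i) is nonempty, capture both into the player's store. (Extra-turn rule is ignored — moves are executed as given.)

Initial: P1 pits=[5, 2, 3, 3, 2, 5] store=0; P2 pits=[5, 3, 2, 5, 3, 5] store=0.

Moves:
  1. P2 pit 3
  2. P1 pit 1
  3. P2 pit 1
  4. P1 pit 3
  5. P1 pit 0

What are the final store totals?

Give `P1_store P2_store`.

Move 1: P2 pit3 -> P1=[6,3,3,3,2,5](0) P2=[5,3,2,0,4,6](1)
Move 2: P1 pit1 -> P1=[6,0,4,4,3,5](0) P2=[5,3,2,0,4,6](1)
Move 3: P2 pit1 -> P1=[6,0,4,4,3,5](0) P2=[5,0,3,1,5,6](1)
Move 4: P1 pit3 -> P1=[6,0,4,0,4,6](1) P2=[6,0,3,1,5,6](1)
Move 5: P1 pit0 -> P1=[0,1,5,1,5,7](2) P2=[6,0,3,1,5,6](1)

Answer: 2 1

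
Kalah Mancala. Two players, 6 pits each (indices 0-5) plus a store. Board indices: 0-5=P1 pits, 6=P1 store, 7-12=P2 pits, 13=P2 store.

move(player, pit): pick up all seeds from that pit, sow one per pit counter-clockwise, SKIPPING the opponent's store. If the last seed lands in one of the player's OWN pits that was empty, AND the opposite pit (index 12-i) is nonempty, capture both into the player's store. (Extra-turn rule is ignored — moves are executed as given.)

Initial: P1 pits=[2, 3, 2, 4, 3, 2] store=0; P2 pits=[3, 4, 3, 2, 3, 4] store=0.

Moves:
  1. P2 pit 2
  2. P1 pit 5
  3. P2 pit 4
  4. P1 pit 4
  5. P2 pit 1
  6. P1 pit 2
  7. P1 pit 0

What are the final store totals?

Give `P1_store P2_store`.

Move 1: P2 pit2 -> P1=[2,3,2,4,3,2](0) P2=[3,4,0,3,4,5](0)
Move 2: P1 pit5 -> P1=[2,3,2,4,3,0](1) P2=[4,4,0,3,4,5](0)
Move 3: P2 pit4 -> P1=[3,4,2,4,3,0](1) P2=[4,4,0,3,0,6](1)
Move 4: P1 pit4 -> P1=[3,4,2,4,0,1](2) P2=[5,4,0,3,0,6](1)
Move 5: P2 pit1 -> P1=[3,4,2,4,0,1](2) P2=[5,0,1,4,1,7](1)
Move 6: P1 pit2 -> P1=[3,4,0,5,1,1](2) P2=[5,0,1,4,1,7](1)
Move 7: P1 pit0 -> P1=[0,5,1,6,1,1](2) P2=[5,0,1,4,1,7](1)

Answer: 2 1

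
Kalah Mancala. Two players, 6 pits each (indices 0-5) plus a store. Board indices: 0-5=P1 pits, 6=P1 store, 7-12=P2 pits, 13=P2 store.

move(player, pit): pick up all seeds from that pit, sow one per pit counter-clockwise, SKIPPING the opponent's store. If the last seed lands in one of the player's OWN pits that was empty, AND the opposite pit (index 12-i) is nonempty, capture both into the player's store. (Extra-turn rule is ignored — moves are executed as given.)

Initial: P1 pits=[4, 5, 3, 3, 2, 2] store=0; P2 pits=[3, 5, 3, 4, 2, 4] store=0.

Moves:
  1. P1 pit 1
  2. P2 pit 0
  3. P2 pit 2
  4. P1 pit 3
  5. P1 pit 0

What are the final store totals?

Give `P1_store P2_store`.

Answer: 2 1

Derivation:
Move 1: P1 pit1 -> P1=[4,0,4,4,3,3](1) P2=[3,5,3,4,2,4](0)
Move 2: P2 pit0 -> P1=[4,0,4,4,3,3](1) P2=[0,6,4,5,2,4](0)
Move 3: P2 pit2 -> P1=[4,0,4,4,3,3](1) P2=[0,6,0,6,3,5](1)
Move 4: P1 pit3 -> P1=[4,0,4,0,4,4](2) P2=[1,6,0,6,3,5](1)
Move 5: P1 pit0 -> P1=[0,1,5,1,5,4](2) P2=[1,6,0,6,3,5](1)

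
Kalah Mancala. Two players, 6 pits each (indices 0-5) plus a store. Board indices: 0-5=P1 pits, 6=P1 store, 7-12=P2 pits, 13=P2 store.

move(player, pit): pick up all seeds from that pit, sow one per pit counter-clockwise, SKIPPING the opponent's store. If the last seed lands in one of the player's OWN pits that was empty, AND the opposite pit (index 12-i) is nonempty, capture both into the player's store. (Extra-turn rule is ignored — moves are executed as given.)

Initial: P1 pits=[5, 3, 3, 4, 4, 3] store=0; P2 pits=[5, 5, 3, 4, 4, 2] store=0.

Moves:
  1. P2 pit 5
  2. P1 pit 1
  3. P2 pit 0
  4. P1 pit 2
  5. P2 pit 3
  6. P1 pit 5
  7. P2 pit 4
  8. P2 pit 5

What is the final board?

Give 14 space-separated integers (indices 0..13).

Move 1: P2 pit5 -> P1=[6,3,3,4,4,3](0) P2=[5,5,3,4,4,0](1)
Move 2: P1 pit1 -> P1=[6,0,4,5,5,3](0) P2=[5,5,3,4,4,0](1)
Move 3: P2 pit0 -> P1=[0,0,4,5,5,3](0) P2=[0,6,4,5,5,0](8)
Move 4: P1 pit2 -> P1=[0,0,0,6,6,4](1) P2=[0,6,4,5,5,0](8)
Move 5: P2 pit3 -> P1=[1,1,0,6,6,4](1) P2=[0,6,4,0,6,1](9)
Move 6: P1 pit5 -> P1=[1,1,0,6,6,0](2) P2=[1,7,5,0,6,1](9)
Move 7: P2 pit4 -> P1=[2,2,1,7,6,0](2) P2=[1,7,5,0,0,2](10)
Move 8: P2 pit5 -> P1=[3,2,1,7,6,0](2) P2=[1,7,5,0,0,0](11)

Answer: 3 2 1 7 6 0 2 1 7 5 0 0 0 11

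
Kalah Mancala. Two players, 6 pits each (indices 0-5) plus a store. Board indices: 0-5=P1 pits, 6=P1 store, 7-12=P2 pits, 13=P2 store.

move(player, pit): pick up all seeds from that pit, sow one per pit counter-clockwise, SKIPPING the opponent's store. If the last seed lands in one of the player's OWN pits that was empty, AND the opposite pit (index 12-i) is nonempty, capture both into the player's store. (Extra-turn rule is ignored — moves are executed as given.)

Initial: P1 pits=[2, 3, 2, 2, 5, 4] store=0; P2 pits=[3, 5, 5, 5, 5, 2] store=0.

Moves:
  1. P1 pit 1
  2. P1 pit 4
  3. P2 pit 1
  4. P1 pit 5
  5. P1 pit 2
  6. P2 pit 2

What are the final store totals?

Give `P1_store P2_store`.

Answer: 8 2

Derivation:
Move 1: P1 pit1 -> P1=[2,0,3,3,6,4](0) P2=[3,5,5,5,5,2](0)
Move 2: P1 pit4 -> P1=[2,0,3,3,0,5](1) P2=[4,6,6,6,5,2](0)
Move 3: P2 pit1 -> P1=[3,0,3,3,0,5](1) P2=[4,0,7,7,6,3](1)
Move 4: P1 pit5 -> P1=[3,0,3,3,0,0](2) P2=[5,1,8,8,6,3](1)
Move 5: P1 pit2 -> P1=[3,0,0,4,1,0](8) P2=[0,1,8,8,6,3](1)
Move 6: P2 pit2 -> P1=[4,1,1,5,1,0](8) P2=[0,1,0,9,7,4](2)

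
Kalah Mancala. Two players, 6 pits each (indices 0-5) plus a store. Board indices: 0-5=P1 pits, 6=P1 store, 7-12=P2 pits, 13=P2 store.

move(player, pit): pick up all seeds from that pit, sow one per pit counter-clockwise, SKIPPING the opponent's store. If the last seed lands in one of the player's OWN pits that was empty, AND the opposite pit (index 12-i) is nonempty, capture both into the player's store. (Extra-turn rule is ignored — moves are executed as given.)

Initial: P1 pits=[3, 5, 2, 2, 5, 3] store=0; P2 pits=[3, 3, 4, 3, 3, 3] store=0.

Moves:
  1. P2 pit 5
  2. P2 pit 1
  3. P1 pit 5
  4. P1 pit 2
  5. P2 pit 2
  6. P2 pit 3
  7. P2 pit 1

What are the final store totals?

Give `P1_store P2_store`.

Answer: 1 7

Derivation:
Move 1: P2 pit5 -> P1=[4,6,2,2,5,3](0) P2=[3,3,4,3,3,0](1)
Move 2: P2 pit1 -> P1=[4,6,2,2,5,3](0) P2=[3,0,5,4,4,0](1)
Move 3: P1 pit5 -> P1=[4,6,2,2,5,0](1) P2=[4,1,5,4,4,0](1)
Move 4: P1 pit2 -> P1=[4,6,0,3,6,0](1) P2=[4,1,5,4,4,0](1)
Move 5: P2 pit2 -> P1=[5,6,0,3,6,0](1) P2=[4,1,0,5,5,1](2)
Move 6: P2 pit3 -> P1=[6,7,0,3,6,0](1) P2=[4,1,0,0,6,2](3)
Move 7: P2 pit1 -> P1=[6,7,0,0,6,0](1) P2=[4,0,0,0,6,2](7)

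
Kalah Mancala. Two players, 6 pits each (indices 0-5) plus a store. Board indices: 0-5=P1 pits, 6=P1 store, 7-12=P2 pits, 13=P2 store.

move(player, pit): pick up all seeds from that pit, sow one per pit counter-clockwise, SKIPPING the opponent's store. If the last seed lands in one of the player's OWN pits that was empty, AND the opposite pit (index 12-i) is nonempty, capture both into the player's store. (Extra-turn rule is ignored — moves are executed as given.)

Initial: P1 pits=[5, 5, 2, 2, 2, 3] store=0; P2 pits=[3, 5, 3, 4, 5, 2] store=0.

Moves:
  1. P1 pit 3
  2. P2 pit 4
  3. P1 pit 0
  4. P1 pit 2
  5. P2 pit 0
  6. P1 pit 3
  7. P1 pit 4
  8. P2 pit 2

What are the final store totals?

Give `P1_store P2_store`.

Move 1: P1 pit3 -> P1=[5,5,2,0,3,4](0) P2=[3,5,3,4,5,2](0)
Move 2: P2 pit4 -> P1=[6,6,3,0,3,4](0) P2=[3,5,3,4,0,3](1)
Move 3: P1 pit0 -> P1=[0,7,4,1,4,5](1) P2=[3,5,3,4,0,3](1)
Move 4: P1 pit2 -> P1=[0,7,0,2,5,6](2) P2=[3,5,3,4,0,3](1)
Move 5: P2 pit0 -> P1=[0,7,0,2,5,6](2) P2=[0,6,4,5,0,3](1)
Move 6: P1 pit3 -> P1=[0,7,0,0,6,7](2) P2=[0,6,4,5,0,3](1)
Move 7: P1 pit4 -> P1=[0,7,0,0,0,8](3) P2=[1,7,5,6,0,3](1)
Move 8: P2 pit2 -> P1=[1,7,0,0,0,8](3) P2=[1,7,0,7,1,4](2)

Answer: 3 2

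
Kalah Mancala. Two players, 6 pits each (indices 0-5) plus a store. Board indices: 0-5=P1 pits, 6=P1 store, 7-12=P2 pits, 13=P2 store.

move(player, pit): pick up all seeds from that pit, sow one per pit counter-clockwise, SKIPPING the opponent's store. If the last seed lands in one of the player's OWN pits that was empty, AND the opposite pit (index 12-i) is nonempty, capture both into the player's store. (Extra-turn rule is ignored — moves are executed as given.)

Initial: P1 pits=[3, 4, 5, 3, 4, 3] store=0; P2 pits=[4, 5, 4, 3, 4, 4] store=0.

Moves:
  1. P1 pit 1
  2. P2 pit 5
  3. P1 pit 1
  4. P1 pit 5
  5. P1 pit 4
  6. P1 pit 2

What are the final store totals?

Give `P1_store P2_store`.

Answer: 3 1

Derivation:
Move 1: P1 pit1 -> P1=[3,0,6,4,5,4](0) P2=[4,5,4,3,4,4](0)
Move 2: P2 pit5 -> P1=[4,1,7,4,5,4](0) P2=[4,5,4,3,4,0](1)
Move 3: P1 pit1 -> P1=[4,0,8,4,5,4](0) P2=[4,5,4,3,4,0](1)
Move 4: P1 pit5 -> P1=[4,0,8,4,5,0](1) P2=[5,6,5,3,4,0](1)
Move 5: P1 pit4 -> P1=[4,0,8,4,0,1](2) P2=[6,7,6,3,4,0](1)
Move 6: P1 pit2 -> P1=[4,0,0,5,1,2](3) P2=[7,8,7,4,4,0](1)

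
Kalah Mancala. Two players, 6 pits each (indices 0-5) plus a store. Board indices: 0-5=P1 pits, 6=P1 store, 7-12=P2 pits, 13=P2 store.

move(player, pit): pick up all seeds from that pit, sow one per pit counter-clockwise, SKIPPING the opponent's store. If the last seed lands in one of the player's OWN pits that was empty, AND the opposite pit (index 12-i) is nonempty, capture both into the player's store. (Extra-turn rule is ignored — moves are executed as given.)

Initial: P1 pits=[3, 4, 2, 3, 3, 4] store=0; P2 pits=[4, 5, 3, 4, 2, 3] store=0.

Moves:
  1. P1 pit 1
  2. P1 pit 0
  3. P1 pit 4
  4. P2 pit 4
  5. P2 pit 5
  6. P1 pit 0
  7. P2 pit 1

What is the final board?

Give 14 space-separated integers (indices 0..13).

Answer: 1 3 5 5 0 6 1 5 0 4 5 1 1 3

Derivation:
Move 1: P1 pit1 -> P1=[3,0,3,4,4,5](0) P2=[4,5,3,4,2,3](0)
Move 2: P1 pit0 -> P1=[0,1,4,5,4,5](0) P2=[4,5,3,4,2,3](0)
Move 3: P1 pit4 -> P1=[0,1,4,5,0,6](1) P2=[5,6,3,4,2,3](0)
Move 4: P2 pit4 -> P1=[0,1,4,5,0,6](1) P2=[5,6,3,4,0,4](1)
Move 5: P2 pit5 -> P1=[1,2,5,5,0,6](1) P2=[5,6,3,4,0,0](2)
Move 6: P1 pit0 -> P1=[0,3,5,5,0,6](1) P2=[5,6,3,4,0,0](2)
Move 7: P2 pit1 -> P1=[1,3,5,5,0,6](1) P2=[5,0,4,5,1,1](3)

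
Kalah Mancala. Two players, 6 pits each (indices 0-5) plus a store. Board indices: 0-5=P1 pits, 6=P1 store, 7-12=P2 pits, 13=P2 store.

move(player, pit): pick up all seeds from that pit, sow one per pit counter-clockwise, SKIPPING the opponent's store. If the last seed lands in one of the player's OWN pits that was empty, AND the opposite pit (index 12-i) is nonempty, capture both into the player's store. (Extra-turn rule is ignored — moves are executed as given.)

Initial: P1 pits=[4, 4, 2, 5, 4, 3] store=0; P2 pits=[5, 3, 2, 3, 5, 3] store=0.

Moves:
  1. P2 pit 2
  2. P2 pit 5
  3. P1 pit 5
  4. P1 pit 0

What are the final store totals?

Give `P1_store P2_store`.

Answer: 8 1

Derivation:
Move 1: P2 pit2 -> P1=[4,4,2,5,4,3](0) P2=[5,3,0,4,6,3](0)
Move 2: P2 pit5 -> P1=[5,5,2,5,4,3](0) P2=[5,3,0,4,6,0](1)
Move 3: P1 pit5 -> P1=[5,5,2,5,4,0](1) P2=[6,4,0,4,6,0](1)
Move 4: P1 pit0 -> P1=[0,6,3,6,5,0](8) P2=[0,4,0,4,6,0](1)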